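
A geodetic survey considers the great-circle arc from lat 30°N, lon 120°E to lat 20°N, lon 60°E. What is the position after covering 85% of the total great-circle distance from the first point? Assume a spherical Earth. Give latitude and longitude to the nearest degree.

≈ lat 23°N, lon 68°E

Convert each endpoint to a unit vector on the sphere (x = cos φ cos λ, y = cos φ sin λ, z = sin φ).
The central angle between the endpoints is δ = arccos(p₁·p₂) ≈ 0.955 rad (54.7°).
Interpolate at f = 0.85 with slerp weights a = sin((1−f)δ)/sin δ ≈ 0.175, b = sin(fδ)/sin δ ≈ 0.889.
p = a·p₁ + b·p₂ ≈ (0.342, 0.854, 0.391); φ = arcsin(p_z) ≈ 23.04°, λ = atan2(p_y, p_x) ≈ 68.19°.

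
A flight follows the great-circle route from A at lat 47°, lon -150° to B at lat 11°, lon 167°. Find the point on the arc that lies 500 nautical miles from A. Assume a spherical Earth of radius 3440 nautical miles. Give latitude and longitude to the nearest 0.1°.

≈ lat 42.3°, lon -159.7°

Convert each endpoint to a unit vector on the sphere (x = cos φ cos λ, y = cos φ sin λ, z = sin φ).
The central angle between the endpoints is δ = arccos(p₁·p₂) ≈ 0.890 rad (51.0°). The total great-circle distance is δ·R ≈ 0.890 × 3440 ≈ 3063 nmi, so the target fraction is f = 500/3063 ≈ 0.163.
Interpolate at f ≈ 0.163 with slerp weights a = sin((1−f)δ)/sin δ ≈ 0.872, b = sin(fδ)/sin δ ≈ 0.186.
p = a·p₁ + b·p₂ ≈ (-0.693, -0.256, 0.673); φ = arcsin(p_z) ≈ 42.33°, λ = atan2(p_y, p_x) ≈ -159.72°.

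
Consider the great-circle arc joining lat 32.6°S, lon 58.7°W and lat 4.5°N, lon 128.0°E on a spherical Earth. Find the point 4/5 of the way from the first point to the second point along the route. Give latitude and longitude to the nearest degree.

From cos δ = sin φ₁ sin φ₂ + cos φ₁ cos φ₂ cos Δλ, the central angle is δ ≈ 2.639 rad (151.2°).
Interpolate at f = 4/5 with slerp weights a = sin((1−f)δ)/sin δ ≈ 1.046, b = sin(fδ)/sin δ ≈ 1.780.
p = a·p₁ + b·p₂ ≈ (-0.635, 0.646, -0.424); φ = arcsin(p_z) ≈ -25.07°, λ = atan2(p_y, p_x) ≈ 134.52°.

≈ lat 25°S, lon 135°E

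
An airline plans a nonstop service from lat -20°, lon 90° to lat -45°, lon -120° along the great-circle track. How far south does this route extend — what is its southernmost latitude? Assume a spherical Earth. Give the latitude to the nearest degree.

≈ -69°

The great circle lies in the plane with unit normal n̂ = (p₁ × p₂)/|p₁ × p₂|.
Here n̂_z ≈ +0.352; the vertex latitude is φ_max = arccos|n̂_z| ≈ 69.4°.
Check via Clairaut: cos φ_max = |cos φ₁| · sin C = cos(20.0°)·sin(158.0°) ≈ 0.352, again giving ≈ 69.4°.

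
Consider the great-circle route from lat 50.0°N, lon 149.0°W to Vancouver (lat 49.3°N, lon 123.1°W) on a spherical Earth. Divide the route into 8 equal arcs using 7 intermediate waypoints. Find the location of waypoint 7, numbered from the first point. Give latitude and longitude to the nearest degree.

From cos δ = sin φ₁ sin φ₂ + cos φ₁ cos φ₂ cos Δλ, the central angle is δ ≈ 0.291 rad (16.7°).
Interpolate at f = 7/8 with slerp weights a = sin((1−f)δ)/sin δ ≈ 0.127, b = sin(fδ)/sin δ ≈ 0.878.
p = a·p₁ + b·p₂ ≈ (-0.382, -0.522, 0.763); φ = arcsin(p_z) ≈ 49.70°, λ = atan2(p_y, p_x) ≈ -126.25°.

≈ lat 50°N, lon 126°W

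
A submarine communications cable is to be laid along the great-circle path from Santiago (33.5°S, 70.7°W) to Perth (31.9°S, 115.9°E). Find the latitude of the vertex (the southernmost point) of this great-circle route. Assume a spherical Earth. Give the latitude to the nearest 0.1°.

≈ 84.9°S

The great circle lies in the plane with unit normal n̂ = (p₁ × p₂)/|p₁ × p₂|.
Here n̂_z ≈ -0.089; the vertex latitude is φ_max = arccos|n̂_z| ≈ 84.9°.
Check via Clairaut: cos φ_max = |cos φ₁| · sin C = cos(33.5°)·sin(173.9°) ≈ 0.089, again giving ≈ 84.9°.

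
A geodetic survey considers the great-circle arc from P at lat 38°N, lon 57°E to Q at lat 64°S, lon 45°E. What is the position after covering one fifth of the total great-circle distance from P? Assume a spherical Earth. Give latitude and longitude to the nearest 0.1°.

Convert each endpoint to a unit vector on the sphere (x = cos φ cos λ, y = cos φ sin λ, z = sin φ).
The central angle between the endpoints is δ = arccos(p₁·p₂) ≈ 1.788 rad (102.4°).
Interpolate at f = 1/5 with slerp weights a = sin((1−f)δ)/sin δ ≈ 1.014, b = sin(fδ)/sin δ ≈ 0.358.
p = a·p₁ + b·p₂ ≈ (0.546, 0.781, 0.302); φ = arcsin(p_z) ≈ 17.58°, λ = atan2(p_y, p_x) ≈ 55.04°.

≈ lat 17.6°N, lon 55.0°E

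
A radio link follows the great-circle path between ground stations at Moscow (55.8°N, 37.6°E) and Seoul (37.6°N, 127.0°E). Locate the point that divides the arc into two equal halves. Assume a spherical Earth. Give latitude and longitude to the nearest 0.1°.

Write both endpoints as unit vectors p₁, p₂ with components (cos φ cos λ, cos φ sin λ, sin φ).
The central angle between the endpoints is δ = arccos(p₁·p₂) ≈ 1.036 rad (59.4°).
Interpolate at f = 1/2 with slerp weights a = sin((1−f)δ)/sin δ ≈ 0.576, b = sin(fδ)/sin δ ≈ 0.576.
p = a·p₁ + b·p₂ ≈ (-0.018, 0.562, 0.827); φ = arcsin(p_z) ≈ 55.81°, λ = atan2(p_y, p_x) ≈ 91.85°.

≈ 55.8°N, 91.8°E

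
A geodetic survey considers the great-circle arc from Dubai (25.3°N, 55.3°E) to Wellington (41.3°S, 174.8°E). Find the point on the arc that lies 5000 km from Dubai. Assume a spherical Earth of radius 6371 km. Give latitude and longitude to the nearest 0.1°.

≈ (3.1°S, 91.3°E)

Convert each endpoint to a unit vector on the sphere (x = cos φ cos λ, y = cos φ sin λ, z = sin φ).
The central angle between the endpoints is δ = arccos(p₁·p₂) ≈ 2.235 rad (128.1°). The total great-circle distance is δ·R ≈ 2.235 × 6371 ≈ 14240 km, so the target fraction is f = 5000/14240 ≈ 0.351.
Interpolate at f ≈ 0.351 with slerp weights a = sin((1−f)δ)/sin δ ≈ 1.261, b = sin(fδ)/sin δ ≈ 0.898.
p = a·p₁ + b·p₂ ≈ (-0.023, 0.998, -0.054); φ = arcsin(p_z) ≈ -3.07°, λ = atan2(p_y, p_x) ≈ 91.30°.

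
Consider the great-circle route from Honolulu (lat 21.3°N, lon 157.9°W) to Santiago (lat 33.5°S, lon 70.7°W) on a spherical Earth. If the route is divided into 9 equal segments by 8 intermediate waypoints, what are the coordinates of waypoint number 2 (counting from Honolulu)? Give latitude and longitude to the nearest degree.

≈ lat 9°N, lon 139°W

Convert each endpoint to a unit vector on the sphere (x = cos φ cos λ, y = cos φ sin λ, z = sin φ).
The central angle between the endpoints is δ = arccos(p₁·p₂) ≈ 1.734 rad (99.4°).
Interpolate at f = 2/9 with slerp weights a = sin((1−f)δ)/sin δ ≈ 0.989, b = sin(fδ)/sin δ ≈ 0.381.
p = a·p₁ + b·p₂ ≈ (-0.748, -0.646, 0.149); φ = arcsin(p_z) ≈ 8.56°, λ = atan2(p_y, p_x) ≈ -139.19°.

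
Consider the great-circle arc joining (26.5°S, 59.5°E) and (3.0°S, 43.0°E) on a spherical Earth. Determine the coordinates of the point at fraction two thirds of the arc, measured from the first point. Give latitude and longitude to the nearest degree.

From cos δ = sin φ₁ sin φ₂ + cos φ₁ cos φ₂ cos Δλ, the central angle is δ ≈ 0.494 rad (28.3°).
Interpolate at f = 2/3 with slerp weights a = sin((1−f)δ)/sin δ ≈ 0.346, b = sin(fδ)/sin δ ≈ 0.682.
p = a·p₁ + b·p₂ ≈ (0.655, 0.731, -0.190); φ = arcsin(p_z) ≈ -10.95°, λ = atan2(p_y, p_x) ≈ 48.14°.

≈ (11°S, 48°E)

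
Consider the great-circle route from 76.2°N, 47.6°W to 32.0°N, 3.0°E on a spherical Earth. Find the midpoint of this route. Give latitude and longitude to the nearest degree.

Convert each endpoint to a unit vector on the sphere (x = cos φ cos λ, y = cos φ sin λ, z = sin φ).
The central angle between the endpoints is δ = arccos(p₁·p₂) ≈ 0.872 rad (50.0°).
Interpolate at f = 1/2 with slerp weights a = sin((1−f)δ)/sin δ ≈ 0.552, b = sin(fδ)/sin δ ≈ 0.552.
p = a·p₁ + b·p₂ ≈ (0.556, -0.073, 0.828); φ = arcsin(p_z) ≈ 55.90°, λ = atan2(p_y, p_x) ≈ -7.45°.

≈ 56°N, 7°W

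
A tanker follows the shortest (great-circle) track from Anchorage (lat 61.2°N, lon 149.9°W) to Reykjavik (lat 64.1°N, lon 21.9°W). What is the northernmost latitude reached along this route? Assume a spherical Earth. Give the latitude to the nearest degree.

The great circle lies in the plane with unit normal n̂ = (p₁ × p₂)/|p₁ × p₂|.
Here n̂_z ≈ +0.220; the vertex latitude is φ_max = arccos|n̂_z| ≈ 77.3°.

≈ 77°N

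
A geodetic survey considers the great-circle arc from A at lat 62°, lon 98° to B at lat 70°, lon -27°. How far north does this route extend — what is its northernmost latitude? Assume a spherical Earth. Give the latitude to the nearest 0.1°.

≈ 78.8°

The great circle lies in the plane with unit normal n̂ = (p₁ × p₂)/|p₁ × p₂|.
Here n̂_z ≈ -0.195; the vertex latitude is φ_max = arccos|n̂_z| ≈ 78.8°.
Check via Clairaut: cos φ_max = |cos φ₁| · sin C = cos(62.0°)·sin(24.5°) ≈ 0.195, again giving ≈ 78.8°.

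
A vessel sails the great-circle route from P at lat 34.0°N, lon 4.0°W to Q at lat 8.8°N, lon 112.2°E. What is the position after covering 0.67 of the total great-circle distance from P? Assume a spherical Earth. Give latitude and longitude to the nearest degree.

Convert each endpoint to a unit vector on the sphere (x = cos φ cos λ, y = cos φ sin λ, z = sin φ).
The central angle between the endpoints is δ = arccos(p₁·p₂) ≈ 1.851 rad (106.0°).
Interpolate at f = 0.67 with slerp weights a = sin((1−f)δ)/sin δ ≈ 0.597, b = sin(fδ)/sin δ ≈ 0.984.
p = a·p₁ + b·p₂ ≈ (0.126, 0.866, 0.484); φ = arcsin(p_z) ≈ 28.96°, λ = atan2(p_y, p_x) ≈ 81.72°.

≈ lat 29°N, lon 82°E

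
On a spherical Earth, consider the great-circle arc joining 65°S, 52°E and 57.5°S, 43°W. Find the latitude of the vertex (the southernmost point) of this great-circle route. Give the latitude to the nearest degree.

The great circle lies in the plane with unit normal n̂ = (p₁ × p₂)/|p₁ × p₂|.
Here n̂_z ≈ -0.339; the vertex latitude is φ_max = arccos|n̂_z| ≈ 70.2°.
Check via Clairaut: cos φ_max = |cos φ₁| · sin C = cos(65.0°)·sin(126.7°) ≈ 0.339, again giving ≈ 70.2°.

≈ 70°S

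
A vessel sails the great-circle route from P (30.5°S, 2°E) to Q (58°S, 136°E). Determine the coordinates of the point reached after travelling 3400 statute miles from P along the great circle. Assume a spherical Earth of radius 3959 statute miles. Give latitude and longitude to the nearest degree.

≈ (69°S, 56°E)

The haversine formula gives a central angle δ ≈ 1.457 rad (83.5°) between the endpoints. The total great-circle distance is δ·R ≈ 1.457 × 3959 ≈ 5770 mi, so the target fraction is f = 3400/5770 ≈ 0.589.
Interpolate at f ≈ 0.589 with slerp weights a = sin((1−f)δ)/sin δ ≈ 0.567, b = sin(fδ)/sin δ ≈ 0.762.
p = a·p₁ + b·p₂ ≈ (0.198, 0.298, -0.934); φ = arcsin(p_z) ≈ -69.06°, λ = atan2(p_y, p_x) ≈ 56.38°.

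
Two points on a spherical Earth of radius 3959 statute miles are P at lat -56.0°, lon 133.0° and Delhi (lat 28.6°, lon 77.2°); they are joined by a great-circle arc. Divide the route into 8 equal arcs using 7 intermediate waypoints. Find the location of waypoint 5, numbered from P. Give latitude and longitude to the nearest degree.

Convert each endpoint to a unit vector on the sphere (x = cos φ cos λ, y = cos φ sin λ, z = sin φ).
The central angle between the endpoints is δ = arccos(p₁·p₂) ≈ 1.692 rad (96.9°).
Interpolate at f = 5/8 with slerp weights a = sin((1−f)δ)/sin δ ≈ 0.597, b = sin(fδ)/sin δ ≈ 0.878.
p = a·p₁ + b·p₂ ≈ (-0.057, 0.996, -0.075); φ = arcsin(p_z) ≈ -4.30°, λ = atan2(p_y, p_x) ≈ 93.28°.

≈ lat -4°, lon 93°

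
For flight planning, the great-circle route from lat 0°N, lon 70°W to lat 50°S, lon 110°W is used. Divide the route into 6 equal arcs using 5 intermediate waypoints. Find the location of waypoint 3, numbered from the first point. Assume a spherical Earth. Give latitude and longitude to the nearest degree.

Write both endpoints as unit vectors p₁, p₂ with components (cos φ cos λ, cos φ sin λ, sin φ).
The central angle between the endpoints is δ = arccos(p₁·p₂) ≈ 1.056 rad (60.5°).
Interpolate at f = 3/6 with slerp weights a = sin((1−f)δ)/sin δ ≈ 0.579, b = sin(fδ)/sin δ ≈ 0.579.
p = a·p₁ + b·p₂ ≈ (0.071, -0.894, -0.443); φ = arcsin(p_z) ≈ -26.32°, λ = atan2(p_y, p_x) ≈ -85.47°.

≈ lat 26°S, lon 85°W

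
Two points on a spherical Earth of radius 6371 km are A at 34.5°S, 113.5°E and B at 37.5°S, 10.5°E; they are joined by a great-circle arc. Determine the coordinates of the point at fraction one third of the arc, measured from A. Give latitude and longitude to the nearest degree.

≈ 47°S, 83°E

Write both endpoints as unit vectors p₁, p₂ with components (cos φ cos λ, cos φ sin λ, sin φ).
The central angle between the endpoints is δ = arccos(p₁·p₂) ≈ 1.372 rad (78.6°).
Interpolate at f = 1/3 with slerp weights a = sin((1−f)δ)/sin δ ≈ 0.808, b = sin(fδ)/sin δ ≈ 0.450.
p = a·p₁ + b·p₂ ≈ (0.086, 0.676, -0.732); φ = arcsin(p_z) ≈ -47.05°, λ = atan2(p_y, p_x) ≈ 82.77°.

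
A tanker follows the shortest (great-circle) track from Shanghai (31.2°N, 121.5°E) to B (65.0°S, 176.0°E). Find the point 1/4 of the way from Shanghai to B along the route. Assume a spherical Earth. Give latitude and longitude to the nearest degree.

≈ (6°N, 131°E)

Convert each endpoint to a unit vector on the sphere (x = cos φ cos λ, y = cos φ sin λ, z = sin φ).
The central angle between the endpoints is δ = arccos(p₁·p₂) ≈ 1.833 rad (105.0°).
Interpolate at f = 1/4 with slerp weights a = sin((1−f)δ)/sin δ ≈ 1.016, b = sin(fδ)/sin δ ≈ 0.458.
p = a·p₁ + b·p₂ ≈ (-0.647, 0.754, 0.111); φ = arcsin(p_z) ≈ 6.37°, λ = atan2(p_y, p_x) ≈ 130.63°.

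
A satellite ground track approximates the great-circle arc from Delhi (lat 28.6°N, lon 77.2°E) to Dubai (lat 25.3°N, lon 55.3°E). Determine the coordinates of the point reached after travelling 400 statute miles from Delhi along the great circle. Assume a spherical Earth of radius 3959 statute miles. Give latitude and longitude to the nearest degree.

≈ lat 28°N, lon 71°E

Convert each endpoint to a unit vector on the sphere (x = cos φ cos λ, y = cos φ sin λ, z = sin φ).
The central angle between the endpoints is δ = arccos(p₁·p₂) ≈ 0.345 rad (19.8°). The total great-circle distance is δ·R ≈ 0.345 × 3959 ≈ 1366 mi, so the target fraction is f = 400/1366 ≈ 0.293.
Interpolate at f ≈ 0.293 with slerp weights a = sin((1−f)δ)/sin δ ≈ 0.714, b = sin(fδ)/sin δ ≈ 0.298.
p = a·p₁ + b·p₂ ≈ (0.292, 0.833, 0.469); φ = arcsin(p_z) ≈ 27.99°, λ = atan2(p_y, p_x) ≈ 70.66°.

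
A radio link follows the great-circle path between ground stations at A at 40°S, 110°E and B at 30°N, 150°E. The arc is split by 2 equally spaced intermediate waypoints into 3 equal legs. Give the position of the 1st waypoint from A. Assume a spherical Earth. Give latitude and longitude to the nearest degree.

Write both endpoints as unit vectors p₁, p₂ with components (cos φ cos λ, cos φ sin λ, sin φ).
The central angle between the endpoints is δ = arccos(p₁·p₂) ≈ 1.383 rad (79.2°).
Interpolate at f = 1/3 with slerp weights a = sin((1−f)δ)/sin δ ≈ 0.811, b = sin(fδ)/sin δ ≈ 0.453.
p = a·p₁ + b·p₂ ≈ (-0.552, 0.780, -0.295); φ = arcsin(p_z) ≈ -17.15°, λ = atan2(p_y, p_x) ≈ 125.29°.

≈ 17°S, 125°E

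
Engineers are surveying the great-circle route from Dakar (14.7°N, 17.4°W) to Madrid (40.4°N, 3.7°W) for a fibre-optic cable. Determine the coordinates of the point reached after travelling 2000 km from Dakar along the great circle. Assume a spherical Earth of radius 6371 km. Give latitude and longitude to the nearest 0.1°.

Write both endpoints as unit vectors p₁, p₂ with components (cos φ cos λ, cos φ sin λ, sin φ).
The central angle between the endpoints is δ = arccos(p₁·p₂) ≈ 0.495 rad (28.3°). The total great-circle distance is δ·R ≈ 0.495 × 6371 ≈ 3152 km, so the target fraction is f = 2000/3152 ≈ 0.635.
Interpolate at f ≈ 0.635 with slerp weights a = sin((1−f)δ)/sin δ ≈ 0.379, b = sin(fδ)/sin δ ≈ 0.650.
p = a·p₁ + b·p₂ ≈ (0.844, -0.141, 0.518); φ = arcsin(p_z) ≈ 31.17°, λ = atan2(p_y, p_x) ≈ -9.52°.

≈ 31.2°N, 9.5°W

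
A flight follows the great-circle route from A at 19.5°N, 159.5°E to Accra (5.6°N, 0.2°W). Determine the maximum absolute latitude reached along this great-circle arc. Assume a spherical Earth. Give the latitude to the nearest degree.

The great circle lies in the plane with unit normal n̂ = (p₁ × p₂)/|p₁ × p₂|.
Here n̂_z ≈ -0.613; the vertex latitude is φ_max = arccos|n̂_z| ≈ 52.2°.
Check via Clairaut: cos φ_max = |cos φ₁| · sin C = cos(19.5°)·sin(40.5°) ≈ 0.613, again giving ≈ 52.2°.

≈ 52°N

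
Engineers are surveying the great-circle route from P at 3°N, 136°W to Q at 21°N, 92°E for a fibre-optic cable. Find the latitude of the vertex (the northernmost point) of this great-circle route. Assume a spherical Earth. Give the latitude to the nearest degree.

≈ 30°N

The great circle lies in the plane with unit normal n̂ = (p₁ × p₂)/|p₁ × p₂|.
Here n̂_z ≈ -0.870; the vertex latitude is φ_max = arccos|n̂_z| ≈ 29.5°.
Check via Clairaut: cos φ_max = |cos φ₁| · sin C = cos(3.0°)·sin(60.6°) ≈ 0.870, again giving ≈ 29.5°.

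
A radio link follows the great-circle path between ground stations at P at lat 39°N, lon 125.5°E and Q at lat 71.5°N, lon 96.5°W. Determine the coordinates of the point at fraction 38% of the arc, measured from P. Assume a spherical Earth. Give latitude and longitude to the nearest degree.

Convert each endpoint to a unit vector on the sphere (x = cos φ cos λ, y = cos φ sin λ, z = sin φ).
The central angle between the endpoints is δ = arccos(p₁·p₂) ≈ 1.144 rad (65.6°).
Interpolate at f = 0.38 with slerp weights a = sin((1−f)δ)/sin δ ≈ 0.716, b = sin(fδ)/sin δ ≈ 0.463.
p = a·p₁ + b·p₂ ≈ (-0.340, 0.307, 0.889); φ = arcsin(p_z) ≈ 62.76°, λ = atan2(p_y, p_x) ≈ 137.90°.

≈ lat 63°N, lon 138°E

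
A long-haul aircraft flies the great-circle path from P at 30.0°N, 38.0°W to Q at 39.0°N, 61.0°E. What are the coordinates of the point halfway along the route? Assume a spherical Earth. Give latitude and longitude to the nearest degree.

≈ 47°N, 8°E

From cos δ = sin φ₁ sin φ₂ + cos φ₁ cos φ₂ cos Δλ, the central angle is δ ≈ 1.360 rad (77.9°).
Interpolate at f = 1/2 with slerp weights a = sin((1−f)δ)/sin δ ≈ 0.643, b = sin(fδ)/sin δ ≈ 0.643.
p = a·p₁ + b·p₂ ≈ (0.681, 0.094, 0.726); φ = arcsin(p_z) ≈ 46.56°, λ = atan2(p_y, p_x) ≈ 7.88°.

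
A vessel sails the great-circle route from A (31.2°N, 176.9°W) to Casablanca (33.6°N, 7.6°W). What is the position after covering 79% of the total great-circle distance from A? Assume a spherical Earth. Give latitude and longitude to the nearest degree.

≈ (57°N, 15°W)

Convert each endpoint to a unit vector on the sphere (x = cos φ cos λ, y = cos φ sin λ, z = sin φ).
The central angle between the endpoints is δ = arccos(p₁·p₂) ≈ 1.997 rad (114.4°).
Interpolate at f = 0.79 with slerp weights a = sin((1−f)δ)/sin δ ≈ 0.447, b = sin(fδ)/sin δ ≈ 1.098.
p = a·p₁ + b·p₂ ≈ (0.525, -0.142, 0.839); φ = arcsin(p_z) ≈ 57.08°, λ = atan2(p_y, p_x) ≈ -15.11°.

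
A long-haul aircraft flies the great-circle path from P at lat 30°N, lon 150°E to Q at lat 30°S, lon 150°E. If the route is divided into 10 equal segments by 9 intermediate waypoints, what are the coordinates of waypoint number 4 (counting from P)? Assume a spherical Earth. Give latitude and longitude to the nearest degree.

≈ lat 6°N, lon 150°E

Write both endpoints as unit vectors p₁, p₂ with components (cos φ cos λ, cos φ sin λ, sin φ).
The central angle between the endpoints is δ = arccos(p₁·p₂) ≈ 1.047 rad (60.0°).
Interpolate at f = 4/10 with slerp weights a = sin((1−f)δ)/sin δ ≈ 0.679, b = sin(fδ)/sin δ ≈ 0.470.
p = a·p₁ + b·p₂ ≈ (-0.861, 0.497, 0.105); φ = arcsin(p_z) ≈ 6.00°, λ = atan2(p_y, p_x) ≈ 150.00°.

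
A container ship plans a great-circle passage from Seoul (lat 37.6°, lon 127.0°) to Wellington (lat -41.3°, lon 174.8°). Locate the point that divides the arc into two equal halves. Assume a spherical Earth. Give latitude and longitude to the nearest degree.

Convert each endpoint to a unit vector on the sphere (x = cos φ cos λ, y = cos φ sin λ, z = sin φ).
The central angle between the endpoints is δ = arccos(p₁·p₂) ≈ 1.574 rad (90.2°).
Interpolate at f = 1/2 with slerp weights a = sin((1−f)δ)/sin δ ≈ 0.708, b = sin(fδ)/sin δ ≈ 0.708.
p = a·p₁ + b·p₂ ≈ (-0.867, 0.496, -0.035); φ = arcsin(p_z) ≈ -2.02°, λ = atan2(p_y, p_x) ≈ 150.23°.

≈ lat -2°, lon 150°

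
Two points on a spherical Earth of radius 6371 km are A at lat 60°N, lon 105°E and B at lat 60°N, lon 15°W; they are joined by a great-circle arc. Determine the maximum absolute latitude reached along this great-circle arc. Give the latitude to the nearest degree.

The great circle lies in the plane with unit normal n̂ = (p₁ × p₂)/|p₁ × p₂|.
Here n̂_z ≈ -0.277; the vertex latitude is φ_max = arccos|n̂_z| ≈ 73.9°.
Check via Clairaut: cos φ_max = |cos φ₁| · sin C = cos(60.0°)·sin(33.7°) ≈ 0.277, again giving ≈ 73.9°.

≈ 74°N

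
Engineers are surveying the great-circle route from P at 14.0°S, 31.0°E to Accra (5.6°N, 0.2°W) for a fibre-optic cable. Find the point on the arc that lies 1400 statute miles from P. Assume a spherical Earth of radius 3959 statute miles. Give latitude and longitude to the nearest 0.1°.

Convert each endpoint to a unit vector on the sphere (x = cos φ cos λ, y = cos φ sin λ, z = sin φ).
The central angle between the endpoints is δ = arccos(p₁·p₂) ≈ 0.640 rad (36.6°). The total great-circle distance is δ·R ≈ 0.640 × 3959 ≈ 2532 mi, so the target fraction is f = 1400/2532 ≈ 0.553.
Interpolate at f ≈ 0.553 with slerp weights a = sin((1−f)δ)/sin δ ≈ 0.473, b = sin(fδ)/sin δ ≈ 0.580.
p = a·p₁ + b·p₂ ≈ (0.970, 0.234, -0.058); φ = arcsin(p_z) ≈ -3.31°, λ = atan2(p_y, p_x) ≈ 13.56°.

≈ 3.3°S, 13.6°E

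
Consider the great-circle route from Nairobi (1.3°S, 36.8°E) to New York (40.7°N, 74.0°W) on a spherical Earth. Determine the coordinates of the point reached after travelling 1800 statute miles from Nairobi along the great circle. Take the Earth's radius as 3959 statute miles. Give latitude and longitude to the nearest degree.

≈ 16°N, 17°E

Convert each endpoint to a unit vector on the sphere (x = cos φ cos λ, y = cos φ sin λ, z = sin φ).
The central angle between the endpoints is δ = arccos(p₁·p₂) ≈ 1.859 rad (106.5°). The total great-circle distance is δ·R ≈ 1.859 × 3959 ≈ 7359 mi, so the target fraction is f = 1800/7359 ≈ 0.245.
Interpolate at f ≈ 0.245 with slerp weights a = sin((1−f)δ)/sin δ ≈ 1.028, b = sin(fδ)/sin δ ≈ 0.458.
p = a·p₁ + b·p₂ ≈ (0.919, 0.282, 0.275); φ = arcsin(p_z) ≈ 15.98°, λ = atan2(p_y, p_x) ≈ 17.07°.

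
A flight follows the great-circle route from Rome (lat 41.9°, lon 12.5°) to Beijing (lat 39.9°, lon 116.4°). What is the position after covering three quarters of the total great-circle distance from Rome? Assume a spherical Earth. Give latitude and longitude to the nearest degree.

Convert each endpoint to a unit vector on the sphere (x = cos φ cos λ, y = cos φ sin λ, z = sin φ).
The central angle between the endpoints is δ = arccos(p₁·p₂) ≈ 1.275 rad (73.1°).
Interpolate at f = 3/4 with slerp weights a = sin((1−f)δ)/sin δ ≈ 0.328, b = sin(fδ)/sin δ ≈ 0.854.
p = a·p₁ + b·p₂ ≈ (-0.053, 0.640, 0.767); φ = arcsin(p_z) ≈ 50.06°, λ = atan2(p_y, p_x) ≈ 94.76°.

≈ lat 50°, lon 95°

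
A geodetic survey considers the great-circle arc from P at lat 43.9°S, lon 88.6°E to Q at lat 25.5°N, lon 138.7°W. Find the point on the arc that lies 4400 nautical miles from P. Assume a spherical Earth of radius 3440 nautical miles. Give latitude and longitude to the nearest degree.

≈ lat 18°S, lon 173°E

Write both endpoints as unit vectors p₁, p₂ with components (cos φ cos λ, cos φ sin λ, sin φ).
The central angle between the endpoints is δ = arccos(p₁·p₂) ≈ 2.403 rad (137.7°). The total great-circle distance is δ·R ≈ 2.403 × 3440 ≈ 8267 nmi, so the target fraction is f = 4400/8267 ≈ 0.532.
Interpolate at f ≈ 0.532 with slerp weights a = sin((1−f)δ)/sin δ ≈ 1.340, b = sin(fδ)/sin δ ≈ 1.423.
p = a·p₁ + b·p₂ ≈ (-0.941, 0.118, -0.317); φ = arcsin(p_z) ≈ -18.45°, λ = atan2(p_y, p_x) ≈ 172.88°.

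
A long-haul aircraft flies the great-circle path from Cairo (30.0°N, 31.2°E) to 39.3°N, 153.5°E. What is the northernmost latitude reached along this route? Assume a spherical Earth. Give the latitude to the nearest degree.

The great circle lies in the plane with unit normal n̂ = (p₁ × p₂)/|p₁ × p₂|.
Here n̂_z ≈ +0.567; the vertex latitude is φ_max = arccos|n̂_z| ≈ 55.5°.

≈ 55°N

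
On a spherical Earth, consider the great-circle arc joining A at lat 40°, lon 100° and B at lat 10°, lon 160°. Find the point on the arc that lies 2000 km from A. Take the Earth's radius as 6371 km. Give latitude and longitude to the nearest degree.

≈ lat 34°, lon 121°

Convert each endpoint to a unit vector on the sphere (x = cos φ cos λ, y = cos φ sin λ, z = sin φ).
The central angle between the endpoints is δ = arccos(p₁·p₂) ≈ 1.060 rad (60.7°). The total great-circle distance is δ·R ≈ 1.060 × 6371 ≈ 6754 km, so the target fraction is f = 2000/6754 ≈ 0.296.
Interpolate at f ≈ 0.296 with slerp weights a = sin((1−f)δ)/sin δ ≈ 0.778, b = sin(fδ)/sin δ ≈ 0.354.
p = a·p₁ + b·p₂ ≈ (-0.431, 0.706, 0.562); φ = arcsin(p_z) ≈ 34.17°, λ = atan2(p_y, p_x) ≈ 121.40°.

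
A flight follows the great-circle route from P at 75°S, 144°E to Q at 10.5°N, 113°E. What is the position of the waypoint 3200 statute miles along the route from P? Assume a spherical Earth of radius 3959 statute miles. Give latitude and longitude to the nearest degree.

≈ 30°S, 119°E

Convert each endpoint to a unit vector on the sphere (x = cos φ cos λ, y = cos φ sin λ, z = sin φ).
The central angle between the endpoints is δ = arccos(p₁·p₂) ≈ 1.529 rad (87.6°). The total great-circle distance is δ·R ≈ 1.529 × 3959 ≈ 6052 mi, so the target fraction is f = 3200/6052 ≈ 0.529.
Interpolate at f ≈ 0.529 with slerp weights a = sin((1−f)δ)/sin δ ≈ 0.660, b = sin(fδ)/sin δ ≈ 0.724.
p = a·p₁ + b·p₂ ≈ (-0.416, 0.756, -0.506); φ = arcsin(p_z) ≈ -30.39°, λ = atan2(p_y, p_x) ≈ 118.86°.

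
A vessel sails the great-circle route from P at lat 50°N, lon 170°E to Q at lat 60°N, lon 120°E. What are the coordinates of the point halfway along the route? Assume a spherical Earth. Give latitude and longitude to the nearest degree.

≈ lat 58°N, lon 148°E

Convert each endpoint to a unit vector on the sphere (x = cos φ cos λ, y = cos φ sin λ, z = sin φ).
The central angle between the endpoints is δ = arccos(p₁·p₂) ≈ 0.516 rad (29.5°).
Interpolate at f = 1/2 with slerp weights a = sin((1−f)δ)/sin δ ≈ 0.517, b = sin(fδ)/sin δ ≈ 0.517.
p = a·p₁ + b·p₂ ≈ (-0.457, 0.282, 0.844); φ = arcsin(p_z) ≈ 57.56°, λ = atan2(p_y, p_x) ≈ 148.33°.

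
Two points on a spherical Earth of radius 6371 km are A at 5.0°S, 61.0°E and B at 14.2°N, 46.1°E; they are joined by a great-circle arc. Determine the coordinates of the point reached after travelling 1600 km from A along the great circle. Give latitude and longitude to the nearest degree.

Write both endpoints as unit vectors p₁, p₂ with components (cos φ cos λ, cos φ sin λ, sin φ).
The central angle between the endpoints is δ = arccos(p₁·p₂) ≈ 0.423 rad (24.2°). The total great-circle distance is δ·R ≈ 0.423 × 6371 ≈ 2694 km, so the target fraction is f = 1600/2694 ≈ 0.594.
Interpolate at f ≈ 0.594 with slerp weights a = sin((1−f)δ)/sin δ ≈ 0.416, b = sin(fδ)/sin δ ≈ 0.606.
p = a·p₁ + b·p₂ ≈ (0.608, 0.786, 0.112); φ = arcsin(p_z) ≈ 6.44°, λ = atan2(p_y, p_x) ≈ 52.26°.

≈ 6°N, 52°E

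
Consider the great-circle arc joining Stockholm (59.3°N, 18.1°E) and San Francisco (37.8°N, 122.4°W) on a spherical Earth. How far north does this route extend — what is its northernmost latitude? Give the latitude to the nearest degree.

The great circle lies in the plane with unit normal n̂ = (p₁ × p₂)/|p₁ × p₂|.
Here n̂_z ≈ -0.263; the vertex latitude is φ_max = arccos|n̂_z| ≈ 74.8°.

≈ 75°N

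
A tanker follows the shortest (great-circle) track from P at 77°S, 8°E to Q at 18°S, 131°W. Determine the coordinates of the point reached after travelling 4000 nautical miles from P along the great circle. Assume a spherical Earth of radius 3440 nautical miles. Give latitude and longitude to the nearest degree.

≈ 33°S, 128°W

The haversine formula gives a central angle δ ≈ 1.431 rad (82.0°) between the endpoints. The total great-circle distance is δ·R ≈ 1.431 × 3440 ≈ 4922 nmi, so the target fraction is f = 4000/4922 ≈ 0.813.
Interpolate at f ≈ 0.813 with slerp weights a = sin((1−f)δ)/sin δ ≈ 0.267, b = sin(fδ)/sin δ ≈ 0.927.
p = a·p₁ + b·p₂ ≈ (-0.519, -0.657, -0.547); φ = arcsin(p_z) ≈ -33.16°, λ = atan2(p_y, p_x) ≈ -128.30°.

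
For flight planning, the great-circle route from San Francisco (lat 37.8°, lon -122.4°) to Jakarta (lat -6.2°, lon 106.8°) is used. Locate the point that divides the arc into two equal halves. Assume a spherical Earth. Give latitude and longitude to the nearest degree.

≈ lat 33°, lon 158°

Convert each endpoint to a unit vector on the sphere (x = cos φ cos λ, y = cos φ sin λ, z = sin φ).
The central angle between the endpoints is δ = arccos(p₁·p₂) ≈ 2.189 rad (125.4°).
Interpolate at f = 1/2 with slerp weights a = sin((1−f)δ)/sin δ ≈ 1.090, b = sin(fδ)/sin δ ≈ 1.090.
p = a·p₁ + b·p₂ ≈ (-0.775, 0.310, 0.551); φ = arcsin(p_z) ≈ 33.41°, λ = atan2(p_y, p_x) ≈ 158.18°.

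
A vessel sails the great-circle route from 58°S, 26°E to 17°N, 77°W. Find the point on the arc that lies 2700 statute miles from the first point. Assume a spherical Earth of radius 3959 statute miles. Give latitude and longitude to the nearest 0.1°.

≈ 41.9°S, 31.9°W

Write both endpoints as unit vectors p₁, p₂ with components (cos φ cos λ, cos φ sin λ, sin φ).
The central angle between the endpoints is δ = arccos(p₁·p₂) ≈ 1.941 rad (111.2°). The total great-circle distance is δ·R ≈ 1.941 × 3959 ≈ 7685 mi, so the target fraction is f = 2700/7685 ≈ 0.351.
Interpolate at f ≈ 0.351 with slerp weights a = sin((1−f)δ)/sin δ ≈ 1.021, b = sin(fδ)/sin δ ≈ 0.676.
p = a·p₁ + b·p₂ ≈ (0.632, -0.393, -0.668); φ = arcsin(p_z) ≈ -41.93°, λ = atan2(p_y, p_x) ≈ -31.88°.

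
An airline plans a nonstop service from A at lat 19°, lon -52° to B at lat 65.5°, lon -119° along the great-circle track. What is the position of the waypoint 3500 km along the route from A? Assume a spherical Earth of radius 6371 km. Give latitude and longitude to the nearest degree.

Write both endpoints as unit vectors p₁, p₂ with components (cos φ cos λ, cos φ sin λ, sin φ).
The central angle between the endpoints is δ = arccos(p₁·p₂) ≈ 1.105 rad (63.3°). The total great-circle distance is δ·R ≈ 1.105 × 6371 ≈ 7038 km, so the target fraction is f = 3500/7038 ≈ 0.497.
Interpolate at f ≈ 0.497 with slerp weights a = sin((1−f)δ)/sin δ ≈ 0.590, b = sin(fδ)/sin δ ≈ 0.585.
p = a·p₁ + b·p₂ ≈ (0.226, -0.652, 0.724); φ = arcsin(p_z) ≈ 46.39°, λ = atan2(p_y, p_x) ≈ -70.87°.

≈ lat 46°, lon -71°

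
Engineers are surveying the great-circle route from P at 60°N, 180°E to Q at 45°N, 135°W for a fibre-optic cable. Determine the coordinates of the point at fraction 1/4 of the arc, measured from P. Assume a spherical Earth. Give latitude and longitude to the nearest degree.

≈ 58°N, 166°W

Convert each endpoint to a unit vector on the sphere (x = cos φ cos λ, y = cos φ sin λ, z = sin φ).
The central angle between the endpoints is δ = arccos(p₁·p₂) ≈ 0.531 rad (30.4°).
Interpolate at f = 1/4 with slerp weights a = sin((1−f)δ)/sin δ ≈ 0.766, b = sin(fδ)/sin δ ≈ 0.261.
p = a·p₁ + b·p₂ ≈ (-0.514, -0.131, 0.848); φ = arcsin(p_z) ≈ 58.00°, λ = atan2(p_y, p_x) ≈ -165.72°.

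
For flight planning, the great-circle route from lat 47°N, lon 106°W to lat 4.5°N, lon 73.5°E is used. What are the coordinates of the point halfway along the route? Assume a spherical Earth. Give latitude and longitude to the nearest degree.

From cos δ = sin φ₁ sin φ₂ + cos φ₁ cos φ₂ cos Δλ, the central angle is δ ≈ 2.243 rad (128.5°).
Interpolate at f = 1/2 with slerp weights a = sin((1−f)δ)/sin δ ≈ 1.151, b = sin(fδ)/sin δ ≈ 1.151.
p = a·p₁ + b·p₂ ≈ (0.110, 0.346, 0.932); φ = arcsin(p_z) ≈ 68.74°, λ = atan2(p_y, p_x) ≈ 72.42°.

≈ lat 69°N, lon 72°E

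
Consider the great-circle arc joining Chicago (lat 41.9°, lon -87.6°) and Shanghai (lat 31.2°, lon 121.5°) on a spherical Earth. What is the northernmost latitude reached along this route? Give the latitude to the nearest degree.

The great circle lies in the plane with unit normal n̂ = (p₁ × p₂)/|p₁ × p₂|.
Here n̂_z ≈ -0.317; the vertex latitude is φ_max = arccos|n̂_z| ≈ 71.5°.
Check via Clairaut: cos φ_max = |cos φ₁| · sin C = cos(41.9°)·sin(25.2°) ≈ 0.317, again giving ≈ 71.5°.

≈ 72°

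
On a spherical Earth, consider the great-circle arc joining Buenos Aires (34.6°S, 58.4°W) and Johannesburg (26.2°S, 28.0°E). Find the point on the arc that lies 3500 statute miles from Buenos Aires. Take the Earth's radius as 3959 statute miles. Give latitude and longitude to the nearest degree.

≈ 36°S, 5°E

Convert each endpoint to a unit vector on the sphere (x = cos φ cos λ, y = cos φ sin λ, z = sin φ).
The central angle between the endpoints is δ = arccos(p₁·p₂) ≈ 1.269 rad (72.7°). The total great-circle distance is δ·R ≈ 1.269 × 3959 ≈ 5025 mi, so the target fraction is f = 3500/5025 ≈ 0.697.
Interpolate at f ≈ 0.697 with slerp weights a = sin((1−f)δ)/sin δ ≈ 0.393, b = sin(fδ)/sin δ ≈ 0.810.
p = a·p₁ + b·p₂ ≈ (0.811, 0.065, -0.581); φ = arcsin(p_z) ≈ -35.52°, λ = atan2(p_y, p_x) ≈ 4.60°.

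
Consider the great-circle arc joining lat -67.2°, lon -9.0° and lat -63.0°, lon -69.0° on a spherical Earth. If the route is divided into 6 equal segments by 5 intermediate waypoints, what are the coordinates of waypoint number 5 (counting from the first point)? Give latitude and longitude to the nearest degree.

Convert each endpoint to a unit vector on the sphere (x = cos φ cos λ, y = cos φ sin λ, z = sin φ).
The central angle between the endpoints is δ = arccos(p₁·p₂) ≈ 0.429 rad (24.6°).
Interpolate at f = 5/6 with slerp weights a = sin((1−f)δ)/sin δ ≈ 0.172, b = sin(fδ)/sin δ ≈ 0.841.
p = a·p₁ + b·p₂ ≈ (0.203, -0.367, -0.908); φ = arcsin(p_z) ≈ -65.22°, λ = atan2(p_y, p_x) ≈ -61.10°.

≈ lat -65°, lon -61°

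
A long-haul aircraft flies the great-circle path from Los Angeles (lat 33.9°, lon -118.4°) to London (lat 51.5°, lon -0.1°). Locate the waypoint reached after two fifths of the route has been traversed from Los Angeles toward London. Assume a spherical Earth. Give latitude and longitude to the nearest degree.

The haversine formula gives a central angle δ ≈ 1.378 rad (79.0°) between the endpoints.
Interpolate at f = 2/5 with slerp weights a = sin((1−f)δ)/sin δ ≈ 0.750, b = sin(fδ)/sin δ ≈ 0.534.
p = a·p₁ + b·p₂ ≈ (0.036, -0.548, 0.836); φ = arcsin(p_z) ≈ 56.69°, λ = atan2(p_y, p_x) ≈ -86.22°.

≈ lat 57°, lon -86°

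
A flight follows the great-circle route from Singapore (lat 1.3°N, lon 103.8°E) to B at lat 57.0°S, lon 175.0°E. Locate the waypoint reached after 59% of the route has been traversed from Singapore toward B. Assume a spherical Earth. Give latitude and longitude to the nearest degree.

≈ lat 38°S, lon 133°E

The haversine formula gives a central angle δ ≈ 1.414 rad (81.0°) between the endpoints.
Interpolate at f = 0.59 with slerp weights a = sin((1−f)δ)/sin δ ≈ 0.555, b = sin(fδ)/sin δ ≈ 0.750.
p = a·p₁ + b·p₂ ≈ (-0.539, 0.574, -0.616); φ = arcsin(p_z) ≈ -38.05°, λ = atan2(p_y, p_x) ≈ 133.21°.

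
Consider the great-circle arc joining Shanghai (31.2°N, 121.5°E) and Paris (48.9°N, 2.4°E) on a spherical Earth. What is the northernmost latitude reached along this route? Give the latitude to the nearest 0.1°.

The great circle lies in the plane with unit normal n̂ = (p₁ × p₂)/|p₁ × p₂|.
Here n̂_z ≈ -0.495; the vertex latitude is φ_max = arccos|n̂_z| ≈ 60.3°.
Check via Clairaut: cos φ_max = |cos φ₁| · sin C = cos(31.2°)·sin(35.3°) ≈ 0.495, again giving ≈ 60.3°.

≈ 60.3°N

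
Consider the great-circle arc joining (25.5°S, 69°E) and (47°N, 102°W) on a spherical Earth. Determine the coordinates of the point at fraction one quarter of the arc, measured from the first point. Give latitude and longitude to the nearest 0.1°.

Convert each endpoint to a unit vector on the sphere (x = cos φ cos λ, y = cos φ sin λ, z = sin φ).
The central angle between the endpoints is δ = arccos(p₁·p₂) ≈ 2.746 rad (157.3°).
Interpolate at f = 1/4 with slerp weights a = sin((1−f)δ)/sin δ ≈ 2.292, b = sin(fδ)/sin δ ≈ 1.646.
p = a·p₁ + b·p₂ ≈ (0.508, 0.834, 0.217); φ = arcsin(p_z) ≈ 12.52°, λ = atan2(p_y, p_x) ≈ 58.64°.

≈ (12.5°N, 58.6°E)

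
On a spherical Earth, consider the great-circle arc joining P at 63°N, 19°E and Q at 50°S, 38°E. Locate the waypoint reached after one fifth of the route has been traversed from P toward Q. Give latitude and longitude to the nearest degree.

≈ 41°N, 26°E

Convert each endpoint to a unit vector on the sphere (x = cos φ cos λ, y = cos φ sin λ, z = sin φ).
The central angle between the endpoints is δ = arccos(p₁·p₂) ≈ 1.990 rad (114.0°).
Interpolate at f = 1/5 with slerp weights a = sin((1−f)δ)/sin δ ≈ 1.094, b = sin(fδ)/sin δ ≈ 0.424.
p = a·p₁ + b·p₂ ≈ (0.685, 0.330, 0.650); φ = arcsin(p_z) ≈ 40.55°, λ = atan2(p_y, p_x) ≈ 25.71°.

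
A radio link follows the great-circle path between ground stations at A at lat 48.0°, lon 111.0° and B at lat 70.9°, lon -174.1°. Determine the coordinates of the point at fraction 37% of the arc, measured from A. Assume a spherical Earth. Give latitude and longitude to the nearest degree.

Convert each endpoint to a unit vector on the sphere (x = cos φ cos λ, y = cos φ sin λ, z = sin φ).
The central angle between the endpoints is δ = arccos(p₁·p₂) ≈ 0.709 rad (40.6°).
Interpolate at f = 0.37 with slerp weights a = sin((1−f)δ)/sin δ ≈ 0.663, b = sin(fδ)/sin δ ≈ 0.398.
p = a·p₁ + b·p₂ ≈ (-0.289, 0.401, 0.869); φ = arcsin(p_z) ≈ 60.39°, λ = atan2(p_y, p_x) ≈ 125.75°.

≈ lat 60°, lon 126°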